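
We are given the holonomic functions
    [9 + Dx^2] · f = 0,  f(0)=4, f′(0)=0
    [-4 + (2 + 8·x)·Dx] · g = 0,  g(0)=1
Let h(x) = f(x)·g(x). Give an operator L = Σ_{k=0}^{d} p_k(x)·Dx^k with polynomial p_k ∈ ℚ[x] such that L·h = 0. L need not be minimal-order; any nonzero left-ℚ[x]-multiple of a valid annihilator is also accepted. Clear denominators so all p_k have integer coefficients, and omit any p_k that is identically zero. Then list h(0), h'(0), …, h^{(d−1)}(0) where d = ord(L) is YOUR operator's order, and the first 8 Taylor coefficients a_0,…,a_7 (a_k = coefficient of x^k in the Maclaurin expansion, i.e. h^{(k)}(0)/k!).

L = (21 + 72·x + 144·x^2) + (-4 - 16·x)·Dx + (1 + 8·x + 16·x^2)·Dx^2  (order 2).
h: a_k = 4, 8, -26, -20, 19/2, 67, -3741/20, 5979/10, …
ICs: h(0) = 4, h′(0) = 8.

f: a_k = 4, 0, -18, 0, 27/2, 0, -81/20, 0, …
g: a_k = 1, 2, -2, 4, -10, 28, -84, 264, …
f·g: L₀ = L_f ⊗_s L_g, ord ≤ 2·1.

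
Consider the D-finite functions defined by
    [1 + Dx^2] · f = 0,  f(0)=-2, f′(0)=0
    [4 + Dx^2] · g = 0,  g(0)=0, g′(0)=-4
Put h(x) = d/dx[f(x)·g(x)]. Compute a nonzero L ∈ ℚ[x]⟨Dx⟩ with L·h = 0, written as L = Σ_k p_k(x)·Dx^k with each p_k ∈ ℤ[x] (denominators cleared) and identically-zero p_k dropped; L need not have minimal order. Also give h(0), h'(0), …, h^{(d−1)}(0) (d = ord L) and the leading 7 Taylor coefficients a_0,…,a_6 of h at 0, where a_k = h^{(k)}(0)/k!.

f: a_k = -2, 0, 1, 0, -1/12, 0, 1/360, …
g: a_k = 0, -4, 0, 8/3, 0, -8/15, 0, …
Sym-product of L_f,L_g gives L₀ (≤ ord 4).
Differentiate: ansatz ord ≤ ord L₀ ⇒ L.
L = 9 + 10·Dx^2 + Dx^4  (order 4).
h: a_k = 8, 0, -28, 0, 61/3, 0, -547/90, …
ICs: h(0) = 8, h′(0) = 0, h′′(0) = -56, h′′′(0) = 0.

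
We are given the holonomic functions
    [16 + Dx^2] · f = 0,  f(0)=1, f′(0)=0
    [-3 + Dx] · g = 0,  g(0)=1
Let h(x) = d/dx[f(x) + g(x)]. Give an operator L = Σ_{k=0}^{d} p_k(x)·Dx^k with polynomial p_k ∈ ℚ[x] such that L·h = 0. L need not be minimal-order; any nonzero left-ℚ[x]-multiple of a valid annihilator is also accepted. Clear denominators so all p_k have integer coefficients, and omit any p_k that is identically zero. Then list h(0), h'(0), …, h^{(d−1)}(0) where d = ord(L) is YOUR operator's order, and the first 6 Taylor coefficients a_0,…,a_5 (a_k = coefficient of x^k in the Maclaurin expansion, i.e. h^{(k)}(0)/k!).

f: a_k = 1, 0, -8, 0, 32/3, 0, …
g: a_k = 1, 3, 9/2, 9/2, 27/8, 81/40, …
L₀ := lclm(L_f,L_g); ord L₀ ≤ 2+1.
h=h₀': d/dx-closure on L₀ ⇒ L.
L = 48 - 16·Dx + 3·Dx^2 - Dx^3  (order 3).
h: a_k = 3, -7, 27/2, 337/6, 81/8, -3367/120, …
ICs: h(0) = 3, h′(0) = -7, h′′(0) = 27.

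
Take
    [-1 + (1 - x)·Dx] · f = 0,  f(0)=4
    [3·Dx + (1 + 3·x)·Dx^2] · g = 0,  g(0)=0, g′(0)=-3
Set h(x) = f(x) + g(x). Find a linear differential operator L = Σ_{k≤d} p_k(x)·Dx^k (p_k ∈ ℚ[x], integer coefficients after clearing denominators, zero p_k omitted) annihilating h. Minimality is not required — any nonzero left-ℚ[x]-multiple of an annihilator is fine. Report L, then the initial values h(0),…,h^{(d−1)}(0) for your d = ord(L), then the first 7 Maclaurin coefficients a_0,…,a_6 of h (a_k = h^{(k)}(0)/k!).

L = (54 + 18·x)·Dx + (-12 + 72·x + 36·x^2)·Dx^2 + (-5 - 13·x + 9·x^2 + 9·x^3)·Dx^3  (order 3).
h: a_k = 4, 1, 17/2, -5, 97/4, -223/5, 251/2, …
ICs: h(0) = 4, h′(0) = 1, h′′(0) = 17.

f: a_k = 4, 4, 4, 4, 4, 4, 4, …
g: a_k = 0, -3, 9/2, -9, 81/4, -243/5, 243/2, …
Sum ⇒ L₀ = lclm(L_f,L_g) in ℚ(x)⟨Dx⟩.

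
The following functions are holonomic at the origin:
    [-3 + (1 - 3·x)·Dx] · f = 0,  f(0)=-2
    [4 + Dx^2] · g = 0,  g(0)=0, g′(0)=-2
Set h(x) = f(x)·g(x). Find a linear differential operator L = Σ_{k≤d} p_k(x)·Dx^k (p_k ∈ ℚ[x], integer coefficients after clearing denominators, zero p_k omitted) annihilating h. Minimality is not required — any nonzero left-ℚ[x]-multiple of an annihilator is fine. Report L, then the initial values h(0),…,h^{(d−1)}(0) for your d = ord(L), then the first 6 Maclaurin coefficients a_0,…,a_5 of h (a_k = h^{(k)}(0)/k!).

L = (-4 + 12·x) + 6·Dx + (-1 + 3·x)·Dx^2  (order 2).
h: a_k = 0, 4, 12, 100/3, 100, 4508/15, …
ICs: h(0) = 0, h′(0) = 4.

f: a_k = -2, -6, -18, -54, -162, -486, …
g: a_k = 0, -2, 0, 4/3, 0, -4/15, …
Product ⇒ symmetric product L₀, ord ≤ 2.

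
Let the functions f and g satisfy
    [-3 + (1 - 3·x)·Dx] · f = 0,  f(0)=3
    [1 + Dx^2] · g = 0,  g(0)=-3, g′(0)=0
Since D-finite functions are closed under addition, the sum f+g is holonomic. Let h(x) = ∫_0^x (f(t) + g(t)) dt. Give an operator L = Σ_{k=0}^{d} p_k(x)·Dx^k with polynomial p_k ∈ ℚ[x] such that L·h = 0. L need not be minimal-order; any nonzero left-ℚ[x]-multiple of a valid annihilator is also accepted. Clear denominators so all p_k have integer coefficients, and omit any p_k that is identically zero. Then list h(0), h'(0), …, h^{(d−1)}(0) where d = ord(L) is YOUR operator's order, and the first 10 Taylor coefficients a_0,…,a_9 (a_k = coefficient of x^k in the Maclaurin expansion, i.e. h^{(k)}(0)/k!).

f: a_k = 3, 9, 27, 81, 243, 729, 2187, 6561, 19683, 59049, …
g: a_k = -3, 0, 3/2, 0, -1/8, 0, 1/240, 0, -1/13440, 0, …
Sum ⇒ L₀ = lclm(L_f,L_g) in ℚ(x)⟨Dx⟩.
h=∫₀ˣh₀: take L = L₀·Dx.
L = (165 - 18·x + 27·x^2)·Dx + (-19 + 63·x - 27·x^2 + 27·x^3)·Dx^2 + (165 - 18·x + 27·x^2)·Dx^3 + (-19 + 63·x - 27·x^2 + 27·x^3)·Dx^4  (order 4).
h: a_k = 0, 0, 9/2, 19/2, 81/4, 1943/40, 243/2, 74983/240, 6561/8, 264539519/120960, …
ICs: h(0) = 0, h′(0) = 0, h′′(0) = 9, h′′′(0) = 57.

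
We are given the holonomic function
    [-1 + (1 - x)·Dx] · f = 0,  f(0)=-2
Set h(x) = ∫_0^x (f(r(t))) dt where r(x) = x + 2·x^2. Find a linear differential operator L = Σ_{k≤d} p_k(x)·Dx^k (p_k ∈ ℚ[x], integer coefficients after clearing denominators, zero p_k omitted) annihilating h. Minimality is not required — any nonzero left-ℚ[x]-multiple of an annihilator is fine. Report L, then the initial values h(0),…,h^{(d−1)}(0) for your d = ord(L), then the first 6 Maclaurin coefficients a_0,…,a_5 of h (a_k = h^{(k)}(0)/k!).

L = (1 + 4·x)·Dx + (-1 + x + 2·x^2)·Dx^2  (order 2).
h: a_k = 0, -2, -1, -2, -5/2, -22/5, …
ICs: h(0) = 0, h′(0) = -2.

f: a_k = -2, -2, -2, -2, -2, -2, …
L₀ from L_f via x↦r, Dx↦r'^{-1}Dx.
h=∫₀ˣh₀: take L = L₀·Dx.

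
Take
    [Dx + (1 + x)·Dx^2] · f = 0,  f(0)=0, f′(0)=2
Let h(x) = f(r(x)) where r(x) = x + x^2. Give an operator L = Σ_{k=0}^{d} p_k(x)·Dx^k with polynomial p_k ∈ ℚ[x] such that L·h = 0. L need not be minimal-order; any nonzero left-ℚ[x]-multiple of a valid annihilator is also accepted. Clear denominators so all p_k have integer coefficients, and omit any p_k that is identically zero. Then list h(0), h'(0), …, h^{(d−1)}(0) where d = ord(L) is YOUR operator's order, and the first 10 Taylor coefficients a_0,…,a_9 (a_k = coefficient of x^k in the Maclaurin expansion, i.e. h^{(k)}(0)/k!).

f: a_k = 0, 2, -1, 2/3, -1/2, 2/5, -1/3, 2/7, -1/4, 2/9, …
L₀ from L_f via x↦r, Dx↦r'^{-1}Dx.
L = (-1 + 2·x + 2·x^2)·Dx + (1 + 3·x + 3·x^2 + 2·x^3)·Dx^2  (order 2).
h: a_k = 0, 2, 1, -4/3, 1/2, 2/5, -2/3, 2/7, 1/4, -4/9, …
ICs: h(0) = 0, h′(0) = 2.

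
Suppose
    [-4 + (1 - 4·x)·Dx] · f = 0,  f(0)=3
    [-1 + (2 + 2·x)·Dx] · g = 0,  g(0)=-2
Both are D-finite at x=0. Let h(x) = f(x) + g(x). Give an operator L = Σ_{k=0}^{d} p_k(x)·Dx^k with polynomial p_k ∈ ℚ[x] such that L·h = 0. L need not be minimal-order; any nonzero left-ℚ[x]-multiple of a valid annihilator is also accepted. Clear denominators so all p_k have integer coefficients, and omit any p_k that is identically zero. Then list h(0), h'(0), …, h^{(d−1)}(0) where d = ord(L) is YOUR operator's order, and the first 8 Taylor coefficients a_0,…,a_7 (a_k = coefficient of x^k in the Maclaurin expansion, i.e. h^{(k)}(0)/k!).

L = (-68 - 48·x) + (129 + 248·x + 144·x^2)·Dx + (-14 + 18·x + 128·x^2 + 96·x^3)·Dx^2  (order 2).
h: a_k = 1, 11, 193/4, 1535/8, 49157/64, 393209/128, 6291477/512, 50331615/1024, …
ICs: h(0) = 1, h′(0) = 11.

f: a_k = 3, 12, 48, 192, 768, 3072, 12288, 49152, …
g: a_k = -2, -1, 1/4, -1/8, 5/64, -7/128, 21/512, -33/1024, …
Sum ⇒ L₀ = lclm(L_f,L_g) in ℚ(x)⟨Dx⟩.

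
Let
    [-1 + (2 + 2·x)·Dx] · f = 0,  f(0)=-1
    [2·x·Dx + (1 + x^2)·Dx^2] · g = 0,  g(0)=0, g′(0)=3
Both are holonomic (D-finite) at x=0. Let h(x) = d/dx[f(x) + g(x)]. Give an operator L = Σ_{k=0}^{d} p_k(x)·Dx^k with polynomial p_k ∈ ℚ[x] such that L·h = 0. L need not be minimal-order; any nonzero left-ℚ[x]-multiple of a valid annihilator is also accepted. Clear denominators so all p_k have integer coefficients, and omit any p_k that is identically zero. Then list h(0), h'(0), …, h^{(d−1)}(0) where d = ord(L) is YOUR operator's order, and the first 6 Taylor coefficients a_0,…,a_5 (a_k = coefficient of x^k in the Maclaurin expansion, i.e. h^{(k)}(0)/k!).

L = (-4 - 10·x + 12·x^2 + 6·x^3) + (-11 - 16·x + 10·x^2 + 48·x^3 + 21·x^4)·Dx + (-2 + 6·x + 12·x^2 + 12·x^3 + 14·x^4 + 6·x^5)·Dx^2  (order 2).
h: a_k = 5/2, 1/4, -51/16, 5/32, 733/256, 63/512, …
ICs: h(0) = 5/2, h′(0) = 1/4.

f: a_k = -1, -1/2, 1/8, -1/16, 5/128, -7/256, …
g: a_k = 0, 3, 0, -1, 0, 3/5, …
L₀ := lclm(L_f,L_g); ord L₀ ≤ 1+2.
h=h₀': d/dx-closure on L₀ ⇒ L.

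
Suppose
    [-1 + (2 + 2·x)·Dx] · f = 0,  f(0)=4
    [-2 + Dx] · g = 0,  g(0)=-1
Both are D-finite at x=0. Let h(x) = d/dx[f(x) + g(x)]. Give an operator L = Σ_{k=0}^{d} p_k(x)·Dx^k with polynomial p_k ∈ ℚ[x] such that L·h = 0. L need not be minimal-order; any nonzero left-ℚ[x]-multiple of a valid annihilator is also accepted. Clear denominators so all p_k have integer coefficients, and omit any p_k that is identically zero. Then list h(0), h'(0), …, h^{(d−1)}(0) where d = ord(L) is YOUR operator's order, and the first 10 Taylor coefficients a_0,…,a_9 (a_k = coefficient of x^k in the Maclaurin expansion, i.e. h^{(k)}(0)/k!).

f: a_k = 4, 2, -1/2, 1/4, -5/32, 7/64, -21/256, 33/512, -429/8192, 715/16384, …
g: a_k = -1, -2, -2, -4/3, -2/3, -4/15, -4/45, -8/315, -2/315, -4/2835, …
Sum ⇒ L₀ = lclm(L_f,L_g) in ℚ(x)⟨Dx⟩.
h₀' ⇒ L via d/dx closure of L₀.
L = (-14 - 8·x) + (-13 - 32·x - 16·x^2)·Dx + (10 + 18·x + 8·x^2)·Dx^2  (order 2).
h: a_k = 0, -5, -13/4, -79/24, -151/192, -1969/1920, 6299/23040, -151519/322560, 1961489/5160960, -34721569/92897280, …
ICs: h(0) = 0, h′(0) = -5.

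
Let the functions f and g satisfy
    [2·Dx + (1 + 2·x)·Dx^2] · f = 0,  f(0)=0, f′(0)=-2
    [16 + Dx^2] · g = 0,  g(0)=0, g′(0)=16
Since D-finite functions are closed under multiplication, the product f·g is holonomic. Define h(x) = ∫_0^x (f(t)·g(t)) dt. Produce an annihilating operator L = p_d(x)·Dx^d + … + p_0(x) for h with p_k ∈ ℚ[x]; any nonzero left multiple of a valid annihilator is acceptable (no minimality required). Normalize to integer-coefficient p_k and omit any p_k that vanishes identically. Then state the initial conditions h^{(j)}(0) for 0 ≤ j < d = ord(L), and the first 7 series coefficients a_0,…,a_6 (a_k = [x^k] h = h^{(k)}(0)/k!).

f: a_k = 0, -2, 2, -8/3, 4, -32/5, 32/3, …
g: a_k = 0, 16, 0, -128/3, 0, 512/15, 0, …
f·g: L₀ = L_f ⊗_s L_g, ord ≤ 2·2.
h=∫h₀ ⇒ L = L₀·Dx.
L = (2688 + 27648·x + 93184·x^2 + 131072·x^3 + 65536·x^4)·Dx + (896 + 5888·x + 12288·x^2 + 8192·x^3)·Dx^2 + (408 + 3712·x + 11904·x^2 + 16384·x^3 + 8192·x^4)·Dx^3 + (56 + 368·x + 768·x^2 + 512·x^3)·Dx^4 + (15 + 124·x + 380·x^2 + 512·x^3 + 256·x^4)·Dx^5  (order 5).
h: a_k = 0, 0, 0, -32/3, 8, 128/15, -32/9, …
ICs: h(0) = 0, h′(0) = 0, h′′(0) = 0, h′′′(0) = -64, h′′′′(0) = 192.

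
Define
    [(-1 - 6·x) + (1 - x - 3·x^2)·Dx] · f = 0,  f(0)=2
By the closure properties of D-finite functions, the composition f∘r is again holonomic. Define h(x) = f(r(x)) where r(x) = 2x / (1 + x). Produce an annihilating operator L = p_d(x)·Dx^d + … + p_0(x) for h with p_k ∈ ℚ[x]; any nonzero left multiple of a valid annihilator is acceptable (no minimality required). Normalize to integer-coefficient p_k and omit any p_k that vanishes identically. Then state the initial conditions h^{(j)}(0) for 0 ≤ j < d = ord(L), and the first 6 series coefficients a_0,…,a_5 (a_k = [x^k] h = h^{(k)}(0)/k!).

L = (2 + 26·x) + (-1 - x + 13·x^2 + 13·x^3)·Dx  (order 1).
h: a_k = 2, 4, 28, 52, 364, 676, …
ICs: h(0) = 2.

f: a_k = 2, 2, 8, 14, 38, 80, …
Substitute x→r, Dx→(1/r')Dx; clear ⇒ L₀.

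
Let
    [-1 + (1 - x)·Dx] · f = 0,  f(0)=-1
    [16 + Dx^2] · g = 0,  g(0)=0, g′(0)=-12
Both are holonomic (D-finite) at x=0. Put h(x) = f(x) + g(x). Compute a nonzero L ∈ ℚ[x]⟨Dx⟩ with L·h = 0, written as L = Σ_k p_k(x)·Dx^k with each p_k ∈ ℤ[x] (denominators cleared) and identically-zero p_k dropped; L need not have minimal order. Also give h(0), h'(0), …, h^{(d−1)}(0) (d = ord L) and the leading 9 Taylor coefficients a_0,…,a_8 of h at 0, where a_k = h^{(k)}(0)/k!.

f: a_k = -1, -1, -1, -1, -1, -1, -1, -1, -1, …
g: a_k = 0, -12, 0, 32, 0, -128/5, 0, 1024/105, 0, …
f+g: L₀ = lclm(L_f,L_g), ord ≤ 1+2.
L = (176 - 256·x + 128·x^2) + (-144 + 400·x - 384·x^2 + 128·x^3)·Dx + (11 - 16·x + 8·x^2)·Dx^2 + (-9 + 25·x - 24·x^2 + 8·x^3)·Dx^3  (order 3).
h: a_k = -1, -13, -1, 31, -1, -133/5, -1, 919/105, -1, …
ICs: h(0) = -1, h′(0) = -13, h′′(0) = -2.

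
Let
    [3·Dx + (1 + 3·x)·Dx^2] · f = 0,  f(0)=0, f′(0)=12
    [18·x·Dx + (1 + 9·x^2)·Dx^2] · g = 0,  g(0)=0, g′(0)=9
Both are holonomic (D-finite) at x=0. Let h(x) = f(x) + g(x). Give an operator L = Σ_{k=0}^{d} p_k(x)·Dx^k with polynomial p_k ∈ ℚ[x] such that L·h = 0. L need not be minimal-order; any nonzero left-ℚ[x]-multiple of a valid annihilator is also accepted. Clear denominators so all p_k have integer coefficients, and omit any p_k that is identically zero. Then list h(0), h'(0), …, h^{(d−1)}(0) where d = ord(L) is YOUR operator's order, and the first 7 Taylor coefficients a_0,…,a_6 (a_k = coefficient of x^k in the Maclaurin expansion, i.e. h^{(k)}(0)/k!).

L = (-18 - 162·x + 486·x^2 + 486·x^3)·Dx + (-12 - 36·x + 972·x^3 + 972·x^4)·Dx^2 + (-1 + 3·x + 18·x^2 + 54·x^3 + 243·x^4 + 243·x^5)·Dx^3  (order 3).
h: a_k = 0, 21, -18, 9, -81, 1701/5, -486, …
ICs: h(0) = 0, h′(0) = 21, h′′(0) = -36.

f: a_k = 0, 12, -18, 36, -81, 972/5, -486, …
g: a_k = 0, 9, 0, -27, 0, 729/5, 0, …
L₀ := lclm(L_f,L_g); ord L₀ ≤ 2+2.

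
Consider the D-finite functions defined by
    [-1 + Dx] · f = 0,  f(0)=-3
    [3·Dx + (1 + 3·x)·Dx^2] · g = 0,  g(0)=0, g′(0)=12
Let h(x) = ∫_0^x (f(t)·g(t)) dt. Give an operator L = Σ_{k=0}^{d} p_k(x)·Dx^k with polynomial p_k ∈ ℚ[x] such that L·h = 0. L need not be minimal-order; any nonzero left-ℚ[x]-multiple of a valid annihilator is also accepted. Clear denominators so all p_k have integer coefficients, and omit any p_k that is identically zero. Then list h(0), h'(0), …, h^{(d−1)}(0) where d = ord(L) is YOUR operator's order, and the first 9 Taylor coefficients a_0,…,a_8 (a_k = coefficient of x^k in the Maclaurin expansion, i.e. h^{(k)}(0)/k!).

f: a_k = -3, -3, -3/2, -1/2, -1/8, -1/40, -1/240, -1/1680, -1/13440, …
g: a_k = 0, 12, -18, 36, -81, 972/5, -486, 8748/7, -6561/2, …
f·g: L₀ = L_f ⊗_s L_g, ord ≤ 1·2.
h=∫h₀ ⇒ L = L₀·Dx.
L = (-2 + 3·x)·Dx + (1 - 6·x)·Dx^2 + (1 + 3·x)·Dx^3  (order 3).
h: a_k = 0, 0, -18, 6, -18, 156/5, -1289/20, 3921/28, -44561/140, …
ICs: h(0) = 0, h′(0) = 0, h′′(0) = -36.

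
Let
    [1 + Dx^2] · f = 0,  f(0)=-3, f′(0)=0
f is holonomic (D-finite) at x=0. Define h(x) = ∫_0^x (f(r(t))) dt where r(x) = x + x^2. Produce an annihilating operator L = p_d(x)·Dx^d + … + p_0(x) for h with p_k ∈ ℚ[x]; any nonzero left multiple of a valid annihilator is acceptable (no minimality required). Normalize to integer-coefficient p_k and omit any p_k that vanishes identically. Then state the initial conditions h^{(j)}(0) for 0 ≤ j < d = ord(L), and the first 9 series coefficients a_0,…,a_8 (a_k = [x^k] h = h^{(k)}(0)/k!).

f: a_k = -3, 0, 3/2, 0, -1/8, 0, 1/240, 0, -1/13440, …
f∘r: x↦r, Dx↦Dx/r' in L_f ⇒ L₀.
Integrate: L := L₀·Dx.
L = (1 + 6·x + 12·x^2 + 8·x^3)·Dx - 2·Dx^2 + (1 + 2·x)·Dx^3  (order 3).
h: a_k = 0, -3, 0, 1/2, 3/4, 11/40, -1/12, -179/1680, -19/320, …
ICs: h(0) = 0, h′(0) = -3, h′′(0) = 0.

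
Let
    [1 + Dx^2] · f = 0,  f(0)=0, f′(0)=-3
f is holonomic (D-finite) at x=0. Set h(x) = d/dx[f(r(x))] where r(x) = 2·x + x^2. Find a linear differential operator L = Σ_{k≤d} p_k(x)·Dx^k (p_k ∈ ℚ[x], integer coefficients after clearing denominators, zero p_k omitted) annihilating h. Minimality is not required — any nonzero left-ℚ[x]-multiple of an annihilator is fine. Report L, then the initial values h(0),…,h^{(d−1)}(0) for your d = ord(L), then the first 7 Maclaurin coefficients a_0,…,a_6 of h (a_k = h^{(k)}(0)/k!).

L = (7 + 16·x + 24·x^2 + 16·x^3 + 4·x^4) + (-3 - 3·x)·Dx + (1 + 2·x + x^2)·Dx^2  (order 2).
h: a_k = -6, -6, 12, 24, 11, -9, -202/15, …
ICs: h(0) = -6, h′(0) = -6.

f: a_k = 0, -3, 0, 1/2, 0, -1/40, 0, …
f∘r: x↦r, Dx↦Dx/r' in L_f ⇒ L₀.
h₀' ⇒ L via d/dx closure of L₀.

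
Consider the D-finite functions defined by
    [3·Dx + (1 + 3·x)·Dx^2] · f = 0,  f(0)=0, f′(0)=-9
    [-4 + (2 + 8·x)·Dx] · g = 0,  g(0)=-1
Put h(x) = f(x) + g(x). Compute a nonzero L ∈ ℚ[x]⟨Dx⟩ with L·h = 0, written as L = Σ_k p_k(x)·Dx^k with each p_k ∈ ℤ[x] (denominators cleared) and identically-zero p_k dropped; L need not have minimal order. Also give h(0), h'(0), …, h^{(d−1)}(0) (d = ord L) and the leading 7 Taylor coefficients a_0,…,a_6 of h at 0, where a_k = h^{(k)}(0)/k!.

L = 36·x·Dx + (6 + 72·x + 180·x^2)·Dx^2 + (1 + 13·x + 54·x^2 + 72·x^3)·Dx^3  (order 3).
h: a_k = -1, -11, 31/2, -31, 283/4, -869/5, 897/2, …
ICs: h(0) = -1, h′(0) = -11, h′′(0) = 31.

f: a_k = 0, -9, 27/2, -27, 243/4, -729/5, 729/2, …
g: a_k = -1, -2, 2, -4, 10, -28, 84, …
Sum ⇒ L₀ = lclm(L_f,L_g) in ℚ(x)⟨Dx⟩.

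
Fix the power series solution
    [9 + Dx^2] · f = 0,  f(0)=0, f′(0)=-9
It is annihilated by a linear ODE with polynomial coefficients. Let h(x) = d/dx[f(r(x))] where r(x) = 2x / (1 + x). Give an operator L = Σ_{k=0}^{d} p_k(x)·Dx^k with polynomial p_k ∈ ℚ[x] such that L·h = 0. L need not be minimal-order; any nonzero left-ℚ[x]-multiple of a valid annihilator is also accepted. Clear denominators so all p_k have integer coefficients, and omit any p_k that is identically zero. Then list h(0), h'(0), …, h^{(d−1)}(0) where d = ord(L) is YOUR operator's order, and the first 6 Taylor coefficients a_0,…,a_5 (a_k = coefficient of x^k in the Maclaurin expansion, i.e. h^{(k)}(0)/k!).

L = (42 + 12·x + 6·x^2) + (6 + 18·x + 18·x^2 + 6·x^3)·Dx + (1 + 4·x + 6·x^2 + 4·x^3 + x^4)·Dx^2  (order 2).
h: a_k = -18, 36, 270, -1224, 2178, -540, …
ICs: h(0) = -18, h′(0) = 36.

f: a_k = 0, -9, 0, 27/2, 0, -243/40, …
L₀ from L_f via x↦r, Dx↦r'^{-1}Dx.
h₀' ⇒ L via d/dx closure of L₀.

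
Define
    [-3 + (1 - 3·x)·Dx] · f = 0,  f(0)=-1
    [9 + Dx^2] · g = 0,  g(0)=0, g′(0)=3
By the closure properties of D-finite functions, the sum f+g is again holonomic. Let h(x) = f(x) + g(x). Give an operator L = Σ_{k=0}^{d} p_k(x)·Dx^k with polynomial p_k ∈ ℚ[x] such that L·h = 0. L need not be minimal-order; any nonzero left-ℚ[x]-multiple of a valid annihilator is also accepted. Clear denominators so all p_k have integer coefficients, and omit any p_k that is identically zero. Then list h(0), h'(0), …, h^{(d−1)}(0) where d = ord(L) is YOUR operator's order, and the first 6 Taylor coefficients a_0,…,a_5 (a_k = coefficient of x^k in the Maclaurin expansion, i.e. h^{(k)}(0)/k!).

f: a_k = -1, -3, -9, -27, -81, -243, …
g: a_k = 0, 3, 0, -9/2, 0, 81/40, …
f+g: L₀ = lclm(L_f,L_g), ord ≤ 1+2.
L = (63 - 54·x + 81·x^2) + (-9 + 45·x - 81·x^2 + 81·x^3)·Dx + (7 - 6·x + 9·x^2)·Dx^2 + (-1 + 5·x - 9·x^2 + 9·x^3)·Dx^3  (order 3).
h: a_k = -1, 0, -9, -63/2, -81, -9639/40, …
ICs: h(0) = -1, h′(0) = 0, h′′(0) = -18.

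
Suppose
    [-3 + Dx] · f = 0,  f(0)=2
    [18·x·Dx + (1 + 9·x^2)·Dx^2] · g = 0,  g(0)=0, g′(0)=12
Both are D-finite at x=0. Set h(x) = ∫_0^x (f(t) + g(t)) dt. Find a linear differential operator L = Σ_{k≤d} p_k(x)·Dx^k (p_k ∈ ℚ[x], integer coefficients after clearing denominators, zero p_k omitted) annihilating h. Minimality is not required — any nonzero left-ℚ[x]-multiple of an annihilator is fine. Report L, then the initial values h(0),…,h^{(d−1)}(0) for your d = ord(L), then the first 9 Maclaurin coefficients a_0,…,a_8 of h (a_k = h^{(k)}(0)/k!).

f: a_k = 2, 6, 9, 9, 27/4, 81/20, 81/40, 243/280, 729/2240, …
g: a_k = 0, 12, 0, -36, 0, 972/5, 0, -8748/7, 0, …
L₀ := lclm(L_f,L_g); ord L₀ ≤ 1+2.
h=∫₀ˣh₀: take L = L₀·Dx.
L = (18 - 108·x - 162·x^2)·Dx^2 + (-9 + 27·x + 27·x^2 - 81·x^3)·Dx^3 + (1 + 3·x + 9·x^2 + 27·x^3)·Dx^4  (order 4).
h: a_k = 0, 2, 9, 3, -27/4, 27/20, 1323/40, 81/280, -349677/2240, …
ICs: h(0) = 0, h′(0) = 2, h′′(0) = 18, h′′′(0) = 18.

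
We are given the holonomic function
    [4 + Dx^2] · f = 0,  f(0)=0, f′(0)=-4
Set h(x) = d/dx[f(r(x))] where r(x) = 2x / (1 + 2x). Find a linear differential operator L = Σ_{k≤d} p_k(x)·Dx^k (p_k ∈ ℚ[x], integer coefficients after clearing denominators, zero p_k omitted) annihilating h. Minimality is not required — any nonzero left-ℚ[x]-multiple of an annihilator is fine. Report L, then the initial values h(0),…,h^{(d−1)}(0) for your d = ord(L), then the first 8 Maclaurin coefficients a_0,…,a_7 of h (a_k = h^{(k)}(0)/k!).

L = (40 + 96·x + 96·x^2) + (12 + 72·x + 144·x^2 + 96·x^3)·Dx + (1 + 8·x + 24·x^2 + 32·x^3 + 16·x^4)·Dx^2  (order 2).
h: a_k = -8, 32, -32, -256, 5504/3, -7680, 1131008/45, -3104768/45, …
ICs: h(0) = -8, h′(0) = 32.

f: a_k = 0, -4, 0, 8/3, 0, -8/15, 0, 16/315, …
Change of var in L_f (x↦r) gives L₀.
Derive L from L₀ (diff closure).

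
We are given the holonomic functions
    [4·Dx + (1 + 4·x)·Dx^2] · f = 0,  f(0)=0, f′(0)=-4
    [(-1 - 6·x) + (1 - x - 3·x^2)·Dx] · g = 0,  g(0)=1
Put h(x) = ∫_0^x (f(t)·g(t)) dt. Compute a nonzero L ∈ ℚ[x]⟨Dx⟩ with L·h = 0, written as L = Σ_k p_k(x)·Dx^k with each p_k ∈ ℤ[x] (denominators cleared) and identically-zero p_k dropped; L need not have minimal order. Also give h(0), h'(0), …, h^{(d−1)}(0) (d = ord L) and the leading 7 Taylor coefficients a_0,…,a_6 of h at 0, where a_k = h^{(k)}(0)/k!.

f: a_k = 0, -4, 8, -64/3, 64, -1024/5, 2048/3, …
g: a_k = 1, 1, 4, 7, 19, 40, 97, …
Sym-product of L_f,L_g gives L₀ (≤ ord 2).
∫: right-multiply L₀ by Dx.
L = (10 + 48·x)·Dx + (-2 + 24·x + 60·x^2)·Dx^2 + (-1 - 3·x + 7·x^2 + 12·x^3)·Dx^3  (order 3).
h: a_k = 0, 0, -2, 4/3, -22/3, 28/3, -1846/45, …
ICs: h(0) = 0, h′(0) = 0, h′′(0) = -4.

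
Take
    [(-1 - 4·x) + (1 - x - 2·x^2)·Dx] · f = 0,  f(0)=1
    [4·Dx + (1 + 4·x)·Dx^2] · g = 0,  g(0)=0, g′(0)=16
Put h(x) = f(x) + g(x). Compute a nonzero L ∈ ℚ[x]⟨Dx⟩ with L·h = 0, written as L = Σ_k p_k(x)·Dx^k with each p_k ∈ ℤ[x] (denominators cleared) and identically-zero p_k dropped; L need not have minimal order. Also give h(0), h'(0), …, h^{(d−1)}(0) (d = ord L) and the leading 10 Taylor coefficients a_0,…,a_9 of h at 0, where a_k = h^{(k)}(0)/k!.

L = (156 + 624·x + 1440·x^2 + 768·x^3 + 768·x^4)·Dx + (-1 + 160·x + 1064·x^2 + 1952·x^3 + 1600·x^4 + 1280·x^5)·Dx^2 + (-5 - 39·x - 66·x^2 + 80·x^3 + 240·x^4 + 384·x^5 + 256·x^6)·Dx^3  (order 3).
h: a_k = 1, 17, -29, 271/3, -245, 4201/5, -8063/3, 66131/7, -32597, 1051645/9, …
ICs: h(0) = 1, h′(0) = 17, h′′(0) = -58.

f: a_k = 1, 1, 3, 5, 11, 21, 43, 85, 171, 341, …
g: a_k = 0, 16, -32, 256/3, -256, 4096/5, -8192/3, 65536/7, -32768, 1048576/9, …
Sum ⇒ L₀ = lclm(L_f,L_g) in ℚ(x)⟨Dx⟩.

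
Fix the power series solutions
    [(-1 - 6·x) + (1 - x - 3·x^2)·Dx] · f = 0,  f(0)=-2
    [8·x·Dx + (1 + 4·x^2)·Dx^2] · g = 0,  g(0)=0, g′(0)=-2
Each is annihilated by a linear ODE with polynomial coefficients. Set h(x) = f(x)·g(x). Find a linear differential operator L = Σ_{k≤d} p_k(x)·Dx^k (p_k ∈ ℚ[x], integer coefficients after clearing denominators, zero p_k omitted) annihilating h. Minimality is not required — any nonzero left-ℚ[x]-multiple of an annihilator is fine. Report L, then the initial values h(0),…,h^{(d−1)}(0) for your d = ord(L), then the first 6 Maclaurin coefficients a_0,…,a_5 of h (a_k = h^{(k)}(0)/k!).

f: a_k = -2, -2, -8, -14, -38, -80, …
g: a_k = 0, -2, 0, 8/3, 0, -32/5, …
Product ⇒ symmetric product L₀, ord ≤ 2.
L = (6 + 8·x + 72·x^2) + (2 + 4·x + 16·x^2 + 72·x^3)·Dx + (-1 + x - x^2 + 4·x^3 + 12·x^4)·Dx^2  (order 2).
h: a_k = 0, 4, 4, 32/3, 68/3, 1012/15, …
ICs: h(0) = 0, h′(0) = 4.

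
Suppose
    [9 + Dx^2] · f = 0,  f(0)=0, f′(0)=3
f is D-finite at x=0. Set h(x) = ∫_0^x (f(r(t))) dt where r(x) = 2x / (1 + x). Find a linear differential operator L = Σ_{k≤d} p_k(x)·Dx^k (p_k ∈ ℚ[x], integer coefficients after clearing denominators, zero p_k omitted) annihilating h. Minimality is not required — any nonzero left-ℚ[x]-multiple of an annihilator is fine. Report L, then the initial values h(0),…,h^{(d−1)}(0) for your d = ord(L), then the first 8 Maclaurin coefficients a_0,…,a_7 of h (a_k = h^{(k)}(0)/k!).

L = 36·Dx + (2 + 6·x + 6·x^2 + 2·x^3)·Dx^2 + (1 + 4·x + 6·x^2 + 4·x^3 + x^4)·Dx^3  (order 3).
h: a_k = 0, 0, 3, -2, -15/2, 102/5, -121/5, 30/7, …
ICs: h(0) = 0, h′(0) = 0, h′′(0) = 6.

f: a_k = 0, 3, 0, -9/2, 0, 81/40, 0, -243/560, …
L₀ from L_f via x↦r, Dx↦r'^{-1}Dx.
h=∫h₀ ⇒ L = L₀·Dx.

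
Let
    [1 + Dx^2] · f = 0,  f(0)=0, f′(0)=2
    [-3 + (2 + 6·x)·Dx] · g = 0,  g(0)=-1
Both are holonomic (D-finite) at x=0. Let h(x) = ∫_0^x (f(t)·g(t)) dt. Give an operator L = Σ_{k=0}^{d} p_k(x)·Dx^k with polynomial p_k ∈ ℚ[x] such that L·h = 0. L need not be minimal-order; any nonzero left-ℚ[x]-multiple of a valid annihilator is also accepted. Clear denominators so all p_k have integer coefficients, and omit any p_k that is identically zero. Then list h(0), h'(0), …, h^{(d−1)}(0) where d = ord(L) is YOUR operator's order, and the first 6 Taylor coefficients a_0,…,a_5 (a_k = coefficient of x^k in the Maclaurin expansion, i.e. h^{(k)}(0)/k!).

L = (31 + 24·x + 36·x^2)·Dx + (-12 - 36·x)·Dx^2 + (4 + 24·x + 36·x^2)·Dx^3  (order 3).
h: a_k = 0, 0, -1, -1, 31/48, -23/40, …
ICs: h(0) = 0, h′(0) = 0, h′′(0) = -2.

f: a_k = 0, 2, 0, -1/3, 0, 1/60, …
g: a_k = -1, -3/2, 9/8, -27/16, 405/128, -1701/256, …
h₀=f·g: eliminate ⇒ L₀, order ≤ 2·1.
∫: right-multiply L₀ by Dx.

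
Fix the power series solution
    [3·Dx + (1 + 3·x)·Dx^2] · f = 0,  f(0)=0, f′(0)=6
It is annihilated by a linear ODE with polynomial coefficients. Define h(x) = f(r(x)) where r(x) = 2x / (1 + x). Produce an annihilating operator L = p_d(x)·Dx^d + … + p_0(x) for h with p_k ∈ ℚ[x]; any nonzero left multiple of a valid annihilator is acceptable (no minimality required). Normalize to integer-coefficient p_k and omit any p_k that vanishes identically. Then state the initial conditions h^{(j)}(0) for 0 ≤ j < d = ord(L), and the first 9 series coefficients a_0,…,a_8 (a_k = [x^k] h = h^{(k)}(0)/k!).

f: a_k = 0, 6, -9, 18, -81/2, 486/5, -243, 4374/7, -6561/4, …
h₀=f(r): pull back L_f along r ⇒ L₀.
L = (8 + 14·x)·Dx + (1 + 8·x + 7·x^2)·Dx^2  (order 2).
h: a_k = 0, 12, -48, 228, -1200, 33612/5, -39216, 1647084/7, -1441200, …
ICs: h(0) = 0, h′(0) = 12.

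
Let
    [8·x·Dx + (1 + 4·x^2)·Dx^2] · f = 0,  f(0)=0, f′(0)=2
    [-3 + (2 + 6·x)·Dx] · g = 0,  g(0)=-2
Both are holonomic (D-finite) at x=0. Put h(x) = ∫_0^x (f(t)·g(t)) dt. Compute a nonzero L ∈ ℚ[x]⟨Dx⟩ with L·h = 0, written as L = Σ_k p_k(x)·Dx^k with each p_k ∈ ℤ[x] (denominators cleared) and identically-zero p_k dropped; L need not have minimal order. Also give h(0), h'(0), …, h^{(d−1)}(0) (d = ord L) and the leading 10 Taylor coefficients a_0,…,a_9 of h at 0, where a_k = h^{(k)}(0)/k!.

L = (27 - 48·x - 36·x^2)·Dx + (-12 - 4·x + 144·x^2 + 144·x^3)·Dx^2 + (4 + 24·x + 52·x^2 + 96·x^3 + 144·x^4)·Dx^3  (order 3).
h: a_k = 0, 0, -2, -2, 59/24, 1/4, -983/960, -11769/2240, 841319/71680, -431659/53760, …
ICs: h(0) = 0, h′(0) = 0, h′′(0) = -4.

f: a_k = 0, 2, 0, -8/3, 0, 32/5, 0, -128/7, 0, 512/9, …
g: a_k = -2, -3, 9/4, -27/8, 405/64, -1701/128, 15309/512, -72171/1024, 2814669/16384, -14073345/32768, …
f·g: L₀ = L_f ⊗_s L_g, ord ≤ 2·1.
∫: right-multiply L₀ by Dx.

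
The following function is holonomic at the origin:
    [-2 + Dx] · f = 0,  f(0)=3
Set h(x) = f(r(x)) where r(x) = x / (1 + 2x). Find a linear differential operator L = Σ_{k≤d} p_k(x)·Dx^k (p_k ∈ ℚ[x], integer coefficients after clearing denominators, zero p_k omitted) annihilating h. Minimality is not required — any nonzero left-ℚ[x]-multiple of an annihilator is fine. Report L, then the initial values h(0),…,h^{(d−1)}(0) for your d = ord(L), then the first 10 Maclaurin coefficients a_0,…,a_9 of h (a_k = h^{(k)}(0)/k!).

f: a_k = 3, 6, 6, 4, 2, 4/5, 4/15, 8/105, 2/105, 4/945, …
h₀=f(r): pull back L_f along r ⇒ L₀.
L = -2 + (1 + 4·x + 4·x^2)·Dx  (order 1).
h: a_k = 3, 6, -6, 4, 2, -76/5, 604/15, -8728/105, 15682/105, -226076/945, …
ICs: h(0) = 3.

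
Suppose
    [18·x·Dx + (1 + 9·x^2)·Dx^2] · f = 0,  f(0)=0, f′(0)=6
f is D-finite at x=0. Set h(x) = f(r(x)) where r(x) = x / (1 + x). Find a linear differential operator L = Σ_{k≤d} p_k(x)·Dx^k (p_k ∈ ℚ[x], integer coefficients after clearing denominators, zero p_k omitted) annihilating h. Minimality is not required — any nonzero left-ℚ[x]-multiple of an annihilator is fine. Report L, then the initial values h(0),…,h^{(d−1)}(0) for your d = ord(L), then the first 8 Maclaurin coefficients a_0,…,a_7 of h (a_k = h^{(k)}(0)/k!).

L = (2 + 20·x)·Dx + (1 + 2·x + 10·x^2)·Dx^2  (order 2).
h: a_k = 0, 6, -6, -12, 48, -24/5, -312, 3984/7, …
ICs: h(0) = 0, h′(0) = 6.

f: a_k = 0, 6, 0, -18, 0, 486/5, 0, -4374/7, …
L₀ from L_f via x↦r, Dx↦r'^{-1}Dx.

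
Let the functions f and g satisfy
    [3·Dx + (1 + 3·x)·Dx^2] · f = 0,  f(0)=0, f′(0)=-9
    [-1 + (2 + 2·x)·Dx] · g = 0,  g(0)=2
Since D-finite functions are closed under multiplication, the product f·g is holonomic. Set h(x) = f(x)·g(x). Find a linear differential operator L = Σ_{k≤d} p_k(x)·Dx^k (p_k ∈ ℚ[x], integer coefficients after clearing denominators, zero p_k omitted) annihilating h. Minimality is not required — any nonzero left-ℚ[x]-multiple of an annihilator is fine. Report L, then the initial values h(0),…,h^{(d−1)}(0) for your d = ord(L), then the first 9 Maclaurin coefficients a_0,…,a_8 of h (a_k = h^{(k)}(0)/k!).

f: a_k = 0, -9, 27/2, -27, 243/4, -729/5, 729/2, -6561/7, 19683/8, …
g: a_k = 2, 1, -1/4, 1/8, -5/64, 7/128, -21/512, 33/1024, -429/16384, …
Product ⇒ symmetric product L₀, ord ≤ 2.
L = (-3 + 3·x) + (8 + 8·x)·Dx + (4 + 20·x + 28·x^2 + 12·x^3)·Dx^2  (order 2).
h: a_k = 0, -18, 18, -153/4, 90, -70947/320, 180189/320, -26213571/17920, 34648749/8960, …
ICs: h(0) = 0, h′(0) = -18.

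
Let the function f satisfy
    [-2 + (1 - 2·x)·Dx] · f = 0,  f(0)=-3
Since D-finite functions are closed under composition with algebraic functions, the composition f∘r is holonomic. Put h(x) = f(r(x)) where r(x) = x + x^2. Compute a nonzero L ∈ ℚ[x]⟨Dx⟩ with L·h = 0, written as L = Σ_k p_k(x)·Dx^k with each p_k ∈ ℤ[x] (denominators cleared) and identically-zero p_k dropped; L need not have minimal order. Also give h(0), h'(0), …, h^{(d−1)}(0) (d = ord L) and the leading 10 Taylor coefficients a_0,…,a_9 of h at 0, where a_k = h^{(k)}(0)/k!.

f: a_k = -3, -6, -12, -24, -48, -96, -192, -384, -768, -1536, …
L₀ from L_f via x↦r, Dx↦r'^{-1}Dx.
L = (2 + 4·x) + (-1 + 2·x + 2·x^2)·Dx  (order 1).
h: a_k = -3, -6, -18, -48, -132, -360, -984, -2688, -7344, -20064, …
ICs: h(0) = -3.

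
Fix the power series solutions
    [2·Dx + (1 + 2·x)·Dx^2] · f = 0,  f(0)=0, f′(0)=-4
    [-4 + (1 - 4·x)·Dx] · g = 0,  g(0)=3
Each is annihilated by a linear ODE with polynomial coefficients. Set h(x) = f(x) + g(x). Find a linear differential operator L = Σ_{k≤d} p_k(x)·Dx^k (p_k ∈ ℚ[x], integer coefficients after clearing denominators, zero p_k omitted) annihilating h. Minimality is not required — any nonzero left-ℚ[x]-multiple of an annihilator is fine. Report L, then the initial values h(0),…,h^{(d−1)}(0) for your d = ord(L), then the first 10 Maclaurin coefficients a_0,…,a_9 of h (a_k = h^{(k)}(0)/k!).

f: a_k = 0, -4, 4, -16/3, 8, -64/5, 64/3, -256/7, 64, -1024/9, …
g: a_k = 3, 12, 48, 192, 768, 3072, 12288, 49152, 196608, 786432, …
h₀=f+g: left-lcm gives L₀, ord ≤ 3.
L = (-128 - 64·x)·Dx + (-44 - 224·x - 128·x^2)·Dx^2 + (5 - 6·x - 48·x^2 - 32·x^3)·Dx^3  (order 3).
h: a_k = 3, 8, 52, 560/3, 776, 15296/5, 36928/3, 343808/7, 196672, 7076864/9, …
ICs: h(0) = 3, h′(0) = 8, h′′(0) = 104.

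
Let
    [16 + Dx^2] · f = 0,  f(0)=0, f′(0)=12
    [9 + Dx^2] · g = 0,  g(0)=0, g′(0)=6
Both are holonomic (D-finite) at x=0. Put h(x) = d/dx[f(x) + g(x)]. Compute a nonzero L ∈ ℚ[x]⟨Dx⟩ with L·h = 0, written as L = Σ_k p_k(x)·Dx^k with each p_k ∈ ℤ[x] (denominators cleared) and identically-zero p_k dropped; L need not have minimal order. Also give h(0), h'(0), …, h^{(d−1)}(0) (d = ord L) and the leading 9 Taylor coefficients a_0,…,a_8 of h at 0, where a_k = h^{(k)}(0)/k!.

f: a_k = 0, 12, 0, -32, 0, 128/5, 0, -1024/105, 0, …
g: a_k = 0, 6, 0, -9, 0, 81/20, 0, -243/280, 0, …
Weyl lclm of L_f,L_g ⇒ L₀ (ord ≤ 4).
h₀' ⇒ L via d/dx closure of L₀.
L = 144 + 25·Dx^2 + Dx^4  (order 4).
h: a_k = 18, 0, -123, 0, 593/4, 0, -8921/120, 0, 137633/6720, …
ICs: h(0) = 18, h′(0) = 0, h′′(0) = -246, h′′′(0) = 0.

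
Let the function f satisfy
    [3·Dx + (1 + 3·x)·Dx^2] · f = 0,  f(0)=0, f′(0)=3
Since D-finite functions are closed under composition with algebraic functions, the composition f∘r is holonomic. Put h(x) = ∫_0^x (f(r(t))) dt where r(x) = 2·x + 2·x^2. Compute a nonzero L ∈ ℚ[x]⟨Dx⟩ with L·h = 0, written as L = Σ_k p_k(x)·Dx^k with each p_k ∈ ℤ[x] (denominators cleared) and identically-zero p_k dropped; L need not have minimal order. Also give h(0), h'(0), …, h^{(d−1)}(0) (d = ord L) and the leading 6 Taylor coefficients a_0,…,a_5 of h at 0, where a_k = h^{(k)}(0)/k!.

f: a_k = 0, 3, -9/2, 9, -81/4, 243/5, …
f∘r: x↦r, Dx↦Dx/r' in L_f ⇒ L₀.
Integrate: L := L₀·Dx.
L = (4 + 12·x + 12·x^2)·Dx^2 + (1 + 8·x + 18·x^2 + 12·x^3)·Dx^3  (order 3).
h: a_k = 0, 0, 3, -4, 9, -126/5, …
ICs: h(0) = 0, h′(0) = 0, h′′(0) = 6.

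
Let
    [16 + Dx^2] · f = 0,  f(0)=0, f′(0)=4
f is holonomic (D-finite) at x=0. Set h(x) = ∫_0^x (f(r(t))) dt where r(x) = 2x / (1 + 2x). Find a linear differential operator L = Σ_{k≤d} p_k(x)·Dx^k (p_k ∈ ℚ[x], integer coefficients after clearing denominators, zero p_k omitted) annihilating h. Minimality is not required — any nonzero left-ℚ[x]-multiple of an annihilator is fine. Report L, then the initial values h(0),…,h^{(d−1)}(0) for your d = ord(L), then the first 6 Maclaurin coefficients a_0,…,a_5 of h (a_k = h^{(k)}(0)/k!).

f: a_k = 0, 4, 0, -32/3, 0, 128/15, …
Substitute x→r, Dx→(1/r')Dx; clear ⇒ L₀.
h=∫h₀ ⇒ L = L₀·Dx.
L = 64·Dx + (4 + 24·x + 48·x^2 + 32·x^3)·Dx^2 + (1 + 8·x + 24·x^2 + 32·x^3 + 16·x^4)·Dx^3  (order 3).
h: a_k = 0, 0, 4, -16/3, -40/3, 448/5, …
ICs: h(0) = 0, h′(0) = 0, h′′(0) = 8.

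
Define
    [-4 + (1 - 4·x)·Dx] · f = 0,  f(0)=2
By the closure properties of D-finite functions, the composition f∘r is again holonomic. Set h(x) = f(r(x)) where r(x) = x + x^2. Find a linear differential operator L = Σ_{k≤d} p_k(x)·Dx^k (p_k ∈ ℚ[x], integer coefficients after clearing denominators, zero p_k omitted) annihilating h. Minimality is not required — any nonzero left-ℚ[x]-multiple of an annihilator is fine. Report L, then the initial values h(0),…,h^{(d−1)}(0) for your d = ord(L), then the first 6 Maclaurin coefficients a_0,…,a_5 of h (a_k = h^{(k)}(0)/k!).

f: a_k = 2, 8, 32, 128, 512, 2048, …
f∘r: x↦r, Dx↦Dx/r' in L_f ⇒ L₀.
L = (4 + 8·x) + (-1 + 4·x + 4·x^2)·Dx  (order 1).
h: a_k = 2, 8, 40, 192, 928, 4480, …
ICs: h(0) = 2.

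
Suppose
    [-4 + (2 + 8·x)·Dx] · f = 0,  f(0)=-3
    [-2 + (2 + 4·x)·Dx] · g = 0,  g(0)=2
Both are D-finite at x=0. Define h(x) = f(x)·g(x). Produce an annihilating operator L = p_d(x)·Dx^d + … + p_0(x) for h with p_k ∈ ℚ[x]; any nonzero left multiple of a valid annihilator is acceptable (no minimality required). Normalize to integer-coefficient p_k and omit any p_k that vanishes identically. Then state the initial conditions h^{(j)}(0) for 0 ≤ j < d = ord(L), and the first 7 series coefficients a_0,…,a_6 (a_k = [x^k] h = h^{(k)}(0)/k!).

f: a_k = -3, -6, 6, -12, 30, -84, 252, …
g: a_k = 2, 2, -1, 1, -5/4, 7/4, -21/8, …
Product ⇒ symmetric product L₀, ord ≤ 1.
L = (-3 - 8·x) + (1 + 6·x + 8·x^2)·Dx  (order 1).
h: a_k = -6, -18, 3, -9, 111/4, -351/4, 2271/8, …
ICs: h(0) = -6.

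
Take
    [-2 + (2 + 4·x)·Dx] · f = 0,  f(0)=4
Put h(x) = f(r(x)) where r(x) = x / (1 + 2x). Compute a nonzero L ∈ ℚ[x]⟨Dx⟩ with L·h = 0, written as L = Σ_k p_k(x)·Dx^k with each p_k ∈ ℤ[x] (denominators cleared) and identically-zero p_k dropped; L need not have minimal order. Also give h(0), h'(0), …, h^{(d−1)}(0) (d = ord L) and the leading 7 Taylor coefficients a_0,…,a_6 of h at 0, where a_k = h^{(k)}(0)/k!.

f: a_k = 4, 4, -2, 2, -5/2, 7/2, -21/4, …
h₀=f(r): pull back L_f along r ⇒ L₀.
L = -1 + (1 + 6·x + 8·x^2)·Dx  (order 1).
h: a_k = 4, 4, -10, 26, -141/2, 399/2, -2353/4, …
ICs: h(0) = 4.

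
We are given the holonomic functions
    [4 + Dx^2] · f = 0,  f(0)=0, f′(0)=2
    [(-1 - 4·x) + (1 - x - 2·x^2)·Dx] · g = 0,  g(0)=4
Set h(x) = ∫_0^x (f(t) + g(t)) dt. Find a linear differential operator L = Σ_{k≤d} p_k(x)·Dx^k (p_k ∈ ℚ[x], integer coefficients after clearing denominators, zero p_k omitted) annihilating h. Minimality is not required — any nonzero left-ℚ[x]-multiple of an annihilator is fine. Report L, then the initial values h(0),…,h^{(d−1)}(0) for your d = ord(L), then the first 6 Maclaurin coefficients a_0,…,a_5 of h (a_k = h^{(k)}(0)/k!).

f: a_k = 0, 2, 0, -4/3, 0, 4/15, …
g: a_k = 4, 4, 12, 20, 44, 84, …
L₀ := lclm(L_f,L_g); ord L₀ ≤ 2+1.
∫: right-multiply L₀ by Dx.
L = (-68 - 304·x - 200·x^2 - 320·x^3 - 160·x^4 - 128·x^5)·Dx + (20 - 12·x - 24·x^2 - 8·x^3 - 48·x^4 - 96·x^5 - 64·x^6)·Dx^2 + (-17 - 76·x - 50·x^2 - 80·x^3 - 40·x^4 - 32·x^5)·Dx^3 + (5 - 3·x - 6·x^2 - 2·x^3 - 12·x^4 - 24·x^5 - 16·x^6)·Dx^4  (order 4).
h: a_k = 0, 4, 3, 4, 14/3, 44/5, …
ICs: h(0) = 0, h′(0) = 4, h′′(0) = 6, h′′′(0) = 24.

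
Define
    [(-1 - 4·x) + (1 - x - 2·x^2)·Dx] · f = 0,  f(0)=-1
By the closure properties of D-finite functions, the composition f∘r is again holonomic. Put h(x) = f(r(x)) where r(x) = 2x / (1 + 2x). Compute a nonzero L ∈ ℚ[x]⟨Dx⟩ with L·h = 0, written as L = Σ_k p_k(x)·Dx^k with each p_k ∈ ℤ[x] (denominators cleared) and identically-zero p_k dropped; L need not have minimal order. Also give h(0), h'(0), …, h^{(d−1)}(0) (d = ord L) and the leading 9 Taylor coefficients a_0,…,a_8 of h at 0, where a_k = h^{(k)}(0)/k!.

L = (2 + 20·x) + (-1 - 4·x + 4·x^2 + 16·x^3)·Dx  (order 1).
h: a_k = -1, -2, -8, 0, -64, 128, -768, 2560, -11264, …
ICs: h(0) = -1.

f: a_k = -1, -1, -3, -5, -11, -21, -43, -85, -171, …
h₀=f(r): pull back L_f along r ⇒ L₀.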